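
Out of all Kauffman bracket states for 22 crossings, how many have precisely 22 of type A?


We choose which 22 of 22 crossings get A-smoothings.
C(22, 22) = 22! / (22! * 0!)
= 1

1


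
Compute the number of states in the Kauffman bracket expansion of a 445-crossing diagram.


Each crossing contributes 2 choices (A-smoothing or B-smoothing).
Total states = 2^445 = 90854840536950861318665475986000566794205170085914757535186274897579911014174740415773881339220445695095315200783272241691825203576832

90854840536950861318665475986000566794205170085914757535186274897579911014174740415773881339220445695095315200783272241691825203576832


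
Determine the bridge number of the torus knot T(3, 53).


The bridge number of T(p,q) is min(p,q).
min(3, 53) = 3

3


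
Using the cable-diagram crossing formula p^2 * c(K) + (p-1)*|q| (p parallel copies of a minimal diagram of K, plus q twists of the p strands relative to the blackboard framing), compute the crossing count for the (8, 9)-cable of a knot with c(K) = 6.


Step 1: Each of the c(K) crossings of the companion diagram becomes p*p = p^2 crossings among the p parallel strands, and each of the |q| twists s_1 s_2 ... s_(p-1) adds (p-1) crossings.
  Crossings = p^2 * c(K) + (p-1)*|q|
Step 2: = 8^2 * 6 + (8-1)*9
Step 3: = 64*6 + 7*9
Step 4: = 384 + 63 = 447

447


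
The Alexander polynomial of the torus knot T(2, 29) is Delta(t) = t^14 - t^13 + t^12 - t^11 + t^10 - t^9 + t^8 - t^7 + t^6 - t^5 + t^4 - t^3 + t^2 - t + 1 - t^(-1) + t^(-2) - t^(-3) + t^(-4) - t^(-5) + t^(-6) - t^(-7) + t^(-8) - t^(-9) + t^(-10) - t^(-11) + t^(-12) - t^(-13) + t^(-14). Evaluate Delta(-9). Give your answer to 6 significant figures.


Substituting t = -9 into Delta(t) = t^14 - t^13 + t^12 - t^11 + t^10 - t^9 + t^8 - t^7 + t^6 - t^5 + t^4 - t^3 + t^2 - t + 1 - t^(-1) + t^(-2) - t^(-3) + t^(-4) - t^(-5) + t^(-6) - t^(-7) + t^(-8) - t^(-9) + t^(-10) - t^(-11) + t^(-12) - t^(-13) + t^(-14):
Term values: (22876792454961) + (2541865828329) + (282429536481) + (31381059609) + (3486784401) + (387420489) + (43046721) + (4782969) + (531441) + (59049) + (6561) + (729) + (81) + (9) + (1) + (0.111111) + (0.0123457) + (0.00137174) + (0.000152416) + (1.69351e-05) + (1.88168e-06) + (2.09075e-07) + (2.32306e-08) + (2.58117e-09) + (2.86797e-10) + (3.18664e-11) + (3.54071e-12) + (3.93412e-13) + (4.37124e-14)
Sum = 2.573639151e+13
Rounded to 6 significant figures: 2.57364e+13

2.57364e+13


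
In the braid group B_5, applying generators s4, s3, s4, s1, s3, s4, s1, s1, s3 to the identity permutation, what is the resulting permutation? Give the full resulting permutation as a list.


Starting with identity [1, 2, 3, 4, 5].
Apply generators in sequence:
  After s4: [1, 2, 3, 5, 4]
  After s3: [1, 2, 5, 3, 4]
  After s4: [1, 2, 5, 4, 3]
  After s1: [2, 1, 5, 4, 3]
  After s3: [2, 1, 4, 5, 3]
  After s4: [2, 1, 4, 3, 5]
  After s1: [1, 2, 4, 3, 5]
  After s1: [2, 1, 4, 3, 5]
  After s3: [2, 1, 3, 4, 5]
Final permutation: [2, 1, 3, 4, 5]

[2, 1, 3, 4, 5]


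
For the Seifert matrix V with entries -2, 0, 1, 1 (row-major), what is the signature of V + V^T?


Step 1: V + V^T = [[-4, 1], [1, 2]]
Step 2: trace = -2, det = -9
Step 3: Discriminant = (-2)^2 - 4*(-9) = 40
Step 4: Eigenvalues: 2.16228, -4.16228
Step 5: Signature = (# positive eigenvalues) - (# negative eigenvalues) = 0

0


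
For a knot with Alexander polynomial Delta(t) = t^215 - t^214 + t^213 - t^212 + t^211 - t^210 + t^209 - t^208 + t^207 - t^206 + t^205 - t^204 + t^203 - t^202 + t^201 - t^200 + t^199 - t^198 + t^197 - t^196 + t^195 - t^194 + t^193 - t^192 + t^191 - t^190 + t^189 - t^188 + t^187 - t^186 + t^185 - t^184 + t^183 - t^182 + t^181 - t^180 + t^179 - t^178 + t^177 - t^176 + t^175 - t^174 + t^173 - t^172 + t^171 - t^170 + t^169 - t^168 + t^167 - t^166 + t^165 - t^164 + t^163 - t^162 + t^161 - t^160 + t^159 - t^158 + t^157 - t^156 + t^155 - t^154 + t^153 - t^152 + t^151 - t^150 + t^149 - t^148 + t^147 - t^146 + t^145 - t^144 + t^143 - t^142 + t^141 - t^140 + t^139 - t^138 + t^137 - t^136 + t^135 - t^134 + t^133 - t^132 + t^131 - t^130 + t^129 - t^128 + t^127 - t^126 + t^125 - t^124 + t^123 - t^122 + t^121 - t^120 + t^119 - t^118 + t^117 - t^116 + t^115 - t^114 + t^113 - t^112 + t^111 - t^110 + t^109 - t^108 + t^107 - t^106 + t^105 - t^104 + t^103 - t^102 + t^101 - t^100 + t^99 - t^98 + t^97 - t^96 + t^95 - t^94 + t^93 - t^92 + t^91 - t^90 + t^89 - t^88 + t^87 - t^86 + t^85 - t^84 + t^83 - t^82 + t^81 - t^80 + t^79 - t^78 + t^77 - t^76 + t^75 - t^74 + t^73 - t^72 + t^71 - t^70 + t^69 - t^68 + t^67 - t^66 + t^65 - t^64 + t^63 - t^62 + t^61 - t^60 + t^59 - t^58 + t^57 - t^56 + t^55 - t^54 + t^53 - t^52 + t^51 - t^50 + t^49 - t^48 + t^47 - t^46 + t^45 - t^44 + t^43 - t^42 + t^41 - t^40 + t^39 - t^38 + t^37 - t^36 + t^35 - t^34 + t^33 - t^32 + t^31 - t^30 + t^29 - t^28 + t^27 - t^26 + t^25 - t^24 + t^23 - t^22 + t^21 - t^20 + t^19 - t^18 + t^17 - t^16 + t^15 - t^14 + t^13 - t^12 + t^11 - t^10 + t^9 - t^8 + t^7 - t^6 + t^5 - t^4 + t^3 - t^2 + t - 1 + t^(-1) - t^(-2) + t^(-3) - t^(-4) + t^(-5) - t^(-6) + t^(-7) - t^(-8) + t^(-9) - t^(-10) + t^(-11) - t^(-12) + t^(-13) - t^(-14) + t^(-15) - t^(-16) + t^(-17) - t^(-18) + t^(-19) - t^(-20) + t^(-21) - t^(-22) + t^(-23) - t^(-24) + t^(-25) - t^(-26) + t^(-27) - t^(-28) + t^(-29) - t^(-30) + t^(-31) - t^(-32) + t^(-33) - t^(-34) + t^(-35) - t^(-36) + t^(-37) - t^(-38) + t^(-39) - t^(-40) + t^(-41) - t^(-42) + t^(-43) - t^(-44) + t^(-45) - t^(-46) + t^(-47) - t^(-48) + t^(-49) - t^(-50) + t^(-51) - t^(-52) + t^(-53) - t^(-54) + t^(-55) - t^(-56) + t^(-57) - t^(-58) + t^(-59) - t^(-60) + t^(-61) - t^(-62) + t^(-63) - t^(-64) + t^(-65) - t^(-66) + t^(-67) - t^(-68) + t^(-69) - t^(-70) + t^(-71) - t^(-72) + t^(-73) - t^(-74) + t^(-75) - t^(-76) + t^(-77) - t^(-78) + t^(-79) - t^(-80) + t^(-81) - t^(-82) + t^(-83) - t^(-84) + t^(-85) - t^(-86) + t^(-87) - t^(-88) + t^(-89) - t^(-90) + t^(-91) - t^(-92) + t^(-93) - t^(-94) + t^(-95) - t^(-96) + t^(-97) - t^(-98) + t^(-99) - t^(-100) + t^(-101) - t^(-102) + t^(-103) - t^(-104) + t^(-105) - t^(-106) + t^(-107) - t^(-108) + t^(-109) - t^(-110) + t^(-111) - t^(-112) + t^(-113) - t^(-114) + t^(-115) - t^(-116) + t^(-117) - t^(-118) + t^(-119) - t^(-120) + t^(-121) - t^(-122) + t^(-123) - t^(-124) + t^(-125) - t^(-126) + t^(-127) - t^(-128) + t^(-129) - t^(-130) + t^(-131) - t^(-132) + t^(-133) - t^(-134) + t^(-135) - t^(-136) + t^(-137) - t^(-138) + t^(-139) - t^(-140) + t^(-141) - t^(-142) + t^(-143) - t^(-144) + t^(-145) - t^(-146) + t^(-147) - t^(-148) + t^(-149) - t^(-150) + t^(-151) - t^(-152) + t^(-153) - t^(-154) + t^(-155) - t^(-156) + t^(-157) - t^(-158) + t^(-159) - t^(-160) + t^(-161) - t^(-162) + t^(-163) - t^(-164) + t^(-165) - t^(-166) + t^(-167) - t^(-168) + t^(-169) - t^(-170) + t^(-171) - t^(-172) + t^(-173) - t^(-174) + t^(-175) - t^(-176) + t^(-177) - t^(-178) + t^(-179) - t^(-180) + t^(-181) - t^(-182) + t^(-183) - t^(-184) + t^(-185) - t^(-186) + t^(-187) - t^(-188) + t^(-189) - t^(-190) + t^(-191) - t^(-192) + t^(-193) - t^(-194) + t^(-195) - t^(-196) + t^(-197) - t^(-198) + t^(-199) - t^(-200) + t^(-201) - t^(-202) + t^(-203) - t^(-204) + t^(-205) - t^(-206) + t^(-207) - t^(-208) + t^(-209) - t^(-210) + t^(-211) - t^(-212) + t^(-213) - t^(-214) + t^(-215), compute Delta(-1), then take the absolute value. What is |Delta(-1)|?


Step 1: The polynomial has 431 terms with alternating signs, exponents from 215 down to -215.
Step 2: Substitute t = -1. The i-th term has coefficient (-1)^i and exponent (m-i),
  so its value is (-1)^i * (-1)^(m-i) = (-1)^m = -1 for every i.
Step 3: All 431 terms equal -1, so Delta(-1) = 431 * (-1) = -431
Step 4: |Delta(-1)| = 431

431


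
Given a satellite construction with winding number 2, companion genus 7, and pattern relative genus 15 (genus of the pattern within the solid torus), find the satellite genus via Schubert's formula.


Schubert: g(satellite) = g_rel(pattern) + |winding| * g(companion),
where g_rel(pattern) is the genus of the pattern relative to the solid torus.
= 15 + 2 * 7
= 15 + 14 = 29

29


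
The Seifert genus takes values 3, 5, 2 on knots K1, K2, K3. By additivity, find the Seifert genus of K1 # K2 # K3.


The Seifert genus is additive under connected sum.
Seifert genus(K1 # K2 # K3) = (3) + (5) + (2)
= 10

10


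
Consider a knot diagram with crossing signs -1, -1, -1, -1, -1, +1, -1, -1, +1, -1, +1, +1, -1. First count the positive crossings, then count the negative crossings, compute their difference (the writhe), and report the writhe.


Step 1: Count positive crossings (+1).
Positive crossings: 4
Step 2: Count negative crossings (-1).
Negative crossings: 9
Step 3: Writhe = (positive) - (negative)
w = 4 - 9 = -5
Step 4: |w| = 5, and w is negative

-5


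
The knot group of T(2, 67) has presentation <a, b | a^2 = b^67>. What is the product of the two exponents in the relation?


The relation is a^2 = b^67.
Product of exponents = 2 * 67
= 134

134


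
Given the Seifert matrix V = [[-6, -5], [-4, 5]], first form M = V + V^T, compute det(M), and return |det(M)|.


Step 1: Form V + V^T where V = [[-6, -5], [-4, 5]]
  V^T = [[-6, -4], [-5, 5]]
  V + V^T = [[-12, -9], [-9, 10]]
Step 2: det(V + V^T) = (-12)*10 - (-9)*(-9)
  = -120 - 81 = -201
Step 3: Knot determinant = |det(V + V^T)| = |-201| = 201

201


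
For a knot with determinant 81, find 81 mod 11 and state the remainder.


Step 1: A knot is p-colorable if and only if p divides its determinant.
Step 2: Compute 81 mod 11.
81 = 7 * 11 + 4
Step 3: 81 mod 11 = 4
Step 4: The knot is 11-colorable: no

4


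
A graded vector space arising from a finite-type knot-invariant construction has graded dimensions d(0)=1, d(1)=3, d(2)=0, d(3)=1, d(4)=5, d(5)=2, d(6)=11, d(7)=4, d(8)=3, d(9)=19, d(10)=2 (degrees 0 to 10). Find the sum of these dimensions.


Total dimension = d(0) + d(1) + ... + d(10)
= 1 + 3 + 0 + 1 + 5 + 2 + 11 + 4 + 3 + 19 + 2
= 51

51


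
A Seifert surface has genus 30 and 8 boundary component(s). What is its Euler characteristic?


chi = 2 - 2g - b
= 2 - 2*30 - 8
= 2 - 60 - 8 = -66

-66


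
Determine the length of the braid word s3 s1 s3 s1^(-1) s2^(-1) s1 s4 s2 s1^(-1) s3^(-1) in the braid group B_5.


The word length counts the number of generators (including inverses).
Listing each generator: s3, s1, s3, s1^(-1), s2^(-1), s1, s4, s2, s1^(-1), s3^(-1)
There are 10 generators in this braid word.

10


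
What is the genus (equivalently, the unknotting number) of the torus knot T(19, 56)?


For a torus knot T(p,q), both the unknotting number and genus equal (p-1)(q-1)/2.
= (19-1)(56-1)/2
= 18*55/2
= 990/2 = 495

495


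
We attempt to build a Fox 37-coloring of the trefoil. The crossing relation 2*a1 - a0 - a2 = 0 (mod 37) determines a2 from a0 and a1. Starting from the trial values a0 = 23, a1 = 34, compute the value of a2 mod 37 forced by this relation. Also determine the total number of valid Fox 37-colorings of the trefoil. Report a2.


Step 1: Apply the given crossing relation 2*a1 - a0 - a2 = 0 (mod 37).
  a2 = 2*a1 - a0 mod 37
  a2 = 2*34 - 23 mod 37
  a2 = 68 - 23 mod 37
  a2 = 45 mod 37 = 8
Step 2: The trefoil has determinant 3.
  Number of Fox p-colorings (p prime) is p^2 if p = 3, else p.
  Since 37 does not divide 3, only trivial (constant) colorings exist.
  (So the trial a0 = 23, a1 = 34 with a0 != a1 does NOT extend to a valid coloring of the whole trefoil: the other two crossing relations require 3*(a1 - a0) = 0 (mod 37), which fails.)
  Total colorings = 37
Step 3: a2 = 8, total Fox 37-colorings = 37

8


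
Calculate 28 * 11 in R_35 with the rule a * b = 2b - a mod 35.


28 * 11 = 2*11 - 28 mod 35
= 22 - 28 mod 35
= -6 mod 35 = 29

29


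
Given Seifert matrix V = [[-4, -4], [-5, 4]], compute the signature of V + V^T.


Step 1: V + V^T = [[-8, -9], [-9, 8]]
Step 2: trace = 0, det = -145
Step 3: Discriminant = 0^2 - 4*(-145) = 580
Step 4: Eigenvalues: 12.0416, -12.0416
Step 5: Signature = (# positive eigenvalues) - (# negative eigenvalues) = 0

0


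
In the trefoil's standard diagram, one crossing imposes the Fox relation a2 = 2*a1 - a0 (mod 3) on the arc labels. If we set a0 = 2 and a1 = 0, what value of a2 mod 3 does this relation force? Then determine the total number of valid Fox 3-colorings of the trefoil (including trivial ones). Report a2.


Step 1: Apply the given crossing relation 2*a1 - a0 - a2 = 0 (mod 3).
  a2 = 2*a1 - a0 mod 3
  a2 = 2*0 - 2 mod 3
  a2 = 0 - 2 mod 3
  a2 = -2 mod 3 = 1
Step 2: The trefoil has determinant 3.
  Number of Fox p-colorings (p prime) is p^2 if p = 3, else p.
  Since p = 3 divides det = 3, the trefoil is 3-colorable.
  (Indeed for p = 3 any choice of a0, a1 extends to a valid coloring; the trial (a0, a1, a2) = (2, 0, 1) satisfies all three crossing relations.)
  Total colorings = 3^2 = 9
Step 3: a2 = 1, total Fox 3-colorings = 9

1


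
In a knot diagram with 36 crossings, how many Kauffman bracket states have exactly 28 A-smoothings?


We choose which 28 of 36 crossings get A-smoothings.
C(36, 28) = 36! / (28! * 8!)
= 30260340

30260340


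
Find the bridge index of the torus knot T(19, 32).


The bridge number of T(p,q) is min(p,q).
min(19, 32) = 19

19


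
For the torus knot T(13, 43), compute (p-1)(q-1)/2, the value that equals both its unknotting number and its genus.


For a torus knot T(p,q), both the unknotting number and genus equal (p-1)(q-1)/2.
= (13-1)(43-1)/2
= 12*42/2
= 504/2 = 252

252


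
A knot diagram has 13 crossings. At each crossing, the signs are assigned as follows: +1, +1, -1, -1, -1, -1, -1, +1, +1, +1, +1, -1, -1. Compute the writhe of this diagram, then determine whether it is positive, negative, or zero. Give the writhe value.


Step 1: Count positive crossings (+1).
Positive crossings: 6
Step 2: Count negative crossings (-1).
Negative crossings: 7
Step 3: Writhe = (positive) - (negative)
w = 6 - 7 = -1
Step 4: |w| = 1, and w is negative

-1


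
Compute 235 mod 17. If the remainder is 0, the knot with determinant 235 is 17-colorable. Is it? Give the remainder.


Step 1: A knot is p-colorable if and only if p divides its determinant.
Step 2: Compute 235 mod 17.
235 = 13 * 17 + 14
Step 3: 235 mod 17 = 14
Step 4: The knot is 17-colorable: no

14


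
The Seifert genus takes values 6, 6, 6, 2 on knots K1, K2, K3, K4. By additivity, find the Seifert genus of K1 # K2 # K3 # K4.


The Seifert genus is additive under connected sum.
Seifert genus(K1 # K2 # K3 # K4) = (6) + (6) + (6) + (2)
= 20

20


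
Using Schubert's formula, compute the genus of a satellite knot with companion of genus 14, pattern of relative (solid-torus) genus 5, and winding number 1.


Schubert: g(satellite) = g_rel(pattern) + |winding| * g(companion),
where g_rel(pattern) is the genus of the pattern relative to the solid torus.
= 5 + 1 * 14
= 5 + 14 = 19

19


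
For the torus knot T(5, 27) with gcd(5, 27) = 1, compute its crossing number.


For a torus knot T(p, q) with gcd(p,q)=1,
the crossing number is min(p*(q-1), q*(p-1)).
p*(q-1) = 5*26 = 130
q*(p-1) = 27*4 = 108
min(130, 108) = 108

108


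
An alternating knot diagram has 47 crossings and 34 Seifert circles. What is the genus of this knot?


For alternating knots, g = (c - s + 1)/2.
= (47 - 34 + 1)/2
= 14/2 = 7

7


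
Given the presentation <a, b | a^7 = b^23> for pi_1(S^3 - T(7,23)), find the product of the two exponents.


The relation is a^7 = b^23.
Product of exponents = 7 * 23
= 161

161


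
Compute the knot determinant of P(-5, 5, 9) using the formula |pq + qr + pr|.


Step 1: Compute pq + qr + pr.
pq = (-5)*5 = -25
qr = 5*9 = 45
pr = (-5)*9 = -45
pq + qr + pr = -25 + 45 + (-45) = -25
Step 2: Take absolute value.
det(P(-5,5,9)) = |-25| = 25

25


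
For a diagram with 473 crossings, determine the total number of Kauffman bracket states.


Each crossing contributes 2 choices (A-smoothing or B-smoothing).
Total states = 2^473 = 24388660549343689307668728357759111763660922989570087116087163747073216709529418907189891430183531024686147899385989241370687309994439728955392

24388660549343689307668728357759111763660922989570087116087163747073216709529418907189891430183531024686147899385989241370687309994439728955392


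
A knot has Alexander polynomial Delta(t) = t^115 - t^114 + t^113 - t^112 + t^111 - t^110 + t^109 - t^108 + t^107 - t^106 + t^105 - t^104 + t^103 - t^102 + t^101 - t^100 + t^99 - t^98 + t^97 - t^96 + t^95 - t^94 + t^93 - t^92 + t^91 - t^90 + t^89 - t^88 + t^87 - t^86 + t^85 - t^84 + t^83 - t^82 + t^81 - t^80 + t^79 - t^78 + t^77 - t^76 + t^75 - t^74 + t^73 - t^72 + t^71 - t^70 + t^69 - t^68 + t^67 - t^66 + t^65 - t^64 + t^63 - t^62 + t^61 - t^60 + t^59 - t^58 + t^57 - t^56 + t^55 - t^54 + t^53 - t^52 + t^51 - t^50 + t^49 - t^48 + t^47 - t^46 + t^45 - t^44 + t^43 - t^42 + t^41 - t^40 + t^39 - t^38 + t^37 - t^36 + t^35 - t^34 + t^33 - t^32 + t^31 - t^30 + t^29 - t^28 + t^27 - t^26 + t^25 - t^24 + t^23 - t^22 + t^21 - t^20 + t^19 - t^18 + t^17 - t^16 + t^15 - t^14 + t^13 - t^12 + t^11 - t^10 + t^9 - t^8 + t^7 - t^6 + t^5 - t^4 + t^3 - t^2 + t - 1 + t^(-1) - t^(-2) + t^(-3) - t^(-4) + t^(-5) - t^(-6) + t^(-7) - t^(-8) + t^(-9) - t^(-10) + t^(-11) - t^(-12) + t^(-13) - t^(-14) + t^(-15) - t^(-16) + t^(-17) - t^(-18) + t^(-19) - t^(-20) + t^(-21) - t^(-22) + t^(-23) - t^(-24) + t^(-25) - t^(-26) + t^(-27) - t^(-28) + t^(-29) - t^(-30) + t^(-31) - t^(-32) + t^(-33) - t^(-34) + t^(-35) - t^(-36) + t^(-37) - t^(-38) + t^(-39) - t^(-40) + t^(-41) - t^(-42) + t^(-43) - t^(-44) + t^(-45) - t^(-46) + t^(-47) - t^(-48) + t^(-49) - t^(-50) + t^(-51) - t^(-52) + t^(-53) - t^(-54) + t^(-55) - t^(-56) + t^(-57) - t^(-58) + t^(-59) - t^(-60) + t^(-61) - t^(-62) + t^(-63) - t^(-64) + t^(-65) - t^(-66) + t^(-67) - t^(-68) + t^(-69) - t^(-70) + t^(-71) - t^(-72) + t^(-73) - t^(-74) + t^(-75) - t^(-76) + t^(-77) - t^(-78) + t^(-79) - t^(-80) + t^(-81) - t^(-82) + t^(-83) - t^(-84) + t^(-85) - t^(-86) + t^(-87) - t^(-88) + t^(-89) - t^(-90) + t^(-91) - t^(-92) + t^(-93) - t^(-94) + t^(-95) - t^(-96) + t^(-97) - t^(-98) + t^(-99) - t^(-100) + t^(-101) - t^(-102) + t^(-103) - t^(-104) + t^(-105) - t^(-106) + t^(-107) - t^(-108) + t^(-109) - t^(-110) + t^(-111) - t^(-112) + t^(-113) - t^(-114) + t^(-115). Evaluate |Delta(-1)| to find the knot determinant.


Step 1: The polynomial has 231 terms with alternating signs, exponents from 115 down to -115.
Step 2: Substitute t = -1. The i-th term has coefficient (-1)^i and exponent (m-i),
  so its value is (-1)^i * (-1)^(m-i) = (-1)^m = -1 for every i.
Step 3: All 231 terms equal -1, so Delta(-1) = 231 * (-1) = -231
Step 4: |Delta(-1)| = 231

231


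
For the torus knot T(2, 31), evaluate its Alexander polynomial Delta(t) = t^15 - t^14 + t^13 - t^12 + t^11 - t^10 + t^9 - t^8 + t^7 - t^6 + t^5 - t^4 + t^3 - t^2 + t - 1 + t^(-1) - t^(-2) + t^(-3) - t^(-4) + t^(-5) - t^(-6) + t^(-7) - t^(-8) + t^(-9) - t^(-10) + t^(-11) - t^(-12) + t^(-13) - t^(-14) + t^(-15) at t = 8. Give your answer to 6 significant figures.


Substituting t = 8 into Delta(t) = t^15 - t^14 + t^13 - t^12 + t^11 - t^10 + t^9 - t^8 + t^7 - t^6 + t^5 - t^4 + t^3 - t^2 + t - 1 + t^(-1) - t^(-2) + t^(-3) - t^(-4) + t^(-5) - t^(-6) + t^(-7) - t^(-8) + t^(-9) - t^(-10) + t^(-11) - t^(-12) + t^(-13) - t^(-14) + t^(-15):
Term values: (35184372088832) + (-4398046511104) + (549755813888) + (-68719476736) + (8589934592) + (-1073741824) + (134217728) + (-16777216) + (2097152) + (-262144) + (32768) + (-4096) + (512) + (-64) + (8) + (-1) + (0.125) + (-0.015625) + (0.00195312) + (-0.000244141) + (3.05176e-05) + (-3.8147e-06) + (4.76837e-07) + (-5.96046e-08) + (7.45058e-09) + (-9.31323e-10) + (1.16415e-10) + (-1.45519e-11) + (1.81899e-12) + (-2.27374e-13) + (2.84217e-14)
Sum = 3.127499741e+13
Rounded to 6 significant figures: 3.1275e+13

3.1275e+13


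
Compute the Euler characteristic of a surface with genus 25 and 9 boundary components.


chi = 2 - 2g - b
= 2 - 2*25 - 9
= 2 - 50 - 9 = -57

-57


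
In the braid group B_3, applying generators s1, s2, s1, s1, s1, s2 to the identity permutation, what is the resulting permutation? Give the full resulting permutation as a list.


Starting with identity [1, 2, 3].
Apply generators in sequence:
  After s1: [2, 1, 3]
  After s2: [2, 3, 1]
  After s1: [3, 2, 1]
  After s1: [2, 3, 1]
  After s1: [3, 2, 1]
  After s2: [3, 1, 2]
Final permutation: [3, 1, 2]

[3, 1, 2]


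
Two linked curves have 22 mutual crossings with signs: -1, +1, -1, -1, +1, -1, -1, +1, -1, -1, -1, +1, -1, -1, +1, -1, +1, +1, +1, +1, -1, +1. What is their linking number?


Step 1: Count positive crossings: 10
Step 2: Count negative crossings: 12
Step 3: Sum of signs = 10 - 12 = -2
Step 4: Linking number = sum/2 = -2/2 = -1

-1


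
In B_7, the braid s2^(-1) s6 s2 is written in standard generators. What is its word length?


The word length counts the number of generators (including inverses).
Listing each generator: s2^(-1), s6, s2
There are 3 generators in this braid word.

3


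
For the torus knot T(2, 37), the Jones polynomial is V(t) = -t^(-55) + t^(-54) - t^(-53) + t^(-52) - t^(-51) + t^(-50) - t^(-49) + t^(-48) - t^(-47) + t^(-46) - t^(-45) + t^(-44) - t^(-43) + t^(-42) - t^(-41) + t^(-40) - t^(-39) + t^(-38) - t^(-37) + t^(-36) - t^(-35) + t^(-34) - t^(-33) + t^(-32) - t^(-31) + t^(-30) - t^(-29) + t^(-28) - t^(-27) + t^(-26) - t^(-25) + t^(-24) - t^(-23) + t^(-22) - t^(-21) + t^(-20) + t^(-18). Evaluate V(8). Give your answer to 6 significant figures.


Substituting t = 8 into V(t) = -t^(-55) + t^(-54) - t^(-53) + t^(-52) - t^(-51) + t^(-50) - t^(-49) + t^(-48) - t^(-47) + t^(-46) - t^(-45) + t^(-44) - t^(-43) + t^(-42) - t^(-41) + t^(-40) - t^(-39) + t^(-38) - t^(-37) + t^(-36) - t^(-35) + t^(-34) - t^(-33) + t^(-32) - t^(-31) + t^(-30) - t^(-29) + t^(-28) - t^(-27) + t^(-26) - t^(-25) + t^(-24) - t^(-23) + t^(-22) - t^(-21) + t^(-20) + t^(-18):
  (-)t^(-55) = -2.13821e-50
  (+)t^(-54) = 1.71057e-49
  (-)t^(-53) = -1.36846e-48
  (+)t^(-52) = 1.09476e-47
  (-)t^(-51) = -8.75812e-47
  (+)t^(-50) = 7.00649e-46
  (-)t^(-49) = -5.60519e-45
  (+)t^(-48) = 4.48416e-44
  (-)t^(-47) = -3.58732e-43
  (+)t^(-46) = 2.86986e-42
  (-)t^(-45) = -2.29589e-41
  (+)t^(-44) = 1.83671e-40
  (-)t^(-43) = -1.46937e-39
  (+)t^(-42) = 1.17549e-38
  (-)t^(-41) = -9.40395e-38
  (+)t^(-40) = 7.52316e-37
  (-)t^(-39) = -6.01853e-36
  (+)t^(-38) = 4.81482e-35
  (-)t^(-37) = -3.85186e-34
  (+)t^(-36) = 3.08149e-33
  (-)t^(-35) = -2.46519e-32
  (+)t^(-34) = 1.97215e-31
  (-)t^(-33) = -1.57772e-30
  (+)t^(-32) = 1.26218e-29
  (-)t^(-31) = -1.00974e-28
  (+)t^(-30) = 8.07794e-28
  (-)t^(-29) = -6.46235e-27
  (+)t^(-28) = 5.16988e-26
  (-)t^(-27) = -4.1359e-25
  (+)t^(-26) = 3.30872e-24
  (-)t^(-25) = -2.64698e-23
  (+)t^(-24) = 2.11758e-22
  (-)t^(-23) = -1.69407e-21
  (+)t^(-22) = 1.35525e-20
  (-)t^(-21) = -1.0842e-19
  (+)t^(-20) = 8.67362e-19
  (+)t^(-18) = 5.55112e-17
Sum = (-2.13821e-50) + (1.71057e-49) + (-1.36846e-48) + (1.09476e-47) + (-8.75812e-47) + (7.00649e-46) + (-5.60519e-45) + (4.48416e-44) + (-3.58732e-43) + (2.86986e-42) + (-2.29589e-41) + (1.83671e-40) + (-1.46937e-39) + (1.17549e-38) + (-9.40395e-38) + (7.52316e-37) + (-6.01853e-36) + (4.81482e-35) + (-3.85186e-34) + (3.08149e-33) + (-2.46519e-32) + (1.97215e-31) + (-1.57772e-30) + (1.26218e-29) + (-1.00974e-28) + (8.07794e-28) + (-6.46235e-27) + (5.16988e-26) + (-4.1359e-25) + (3.30872e-24) + (-2.64698e-23) + (2.11758e-22) + (-1.69407e-21) + (1.35525e-20) + (-1.0842e-19) + (8.67362e-19) + (5.55112e-17)
= 5.628213944e-17
Rounded to 6 significant figures: 5.62821e-17

5.62821e-17


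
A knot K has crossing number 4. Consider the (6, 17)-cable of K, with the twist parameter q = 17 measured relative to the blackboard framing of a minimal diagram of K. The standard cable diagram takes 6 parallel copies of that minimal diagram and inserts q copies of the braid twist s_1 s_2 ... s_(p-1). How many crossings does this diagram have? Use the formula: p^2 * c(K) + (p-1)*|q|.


Step 1: Each of the c(K) crossings of the companion diagram becomes p*p = p^2 crossings among the p parallel strands, and each of the |q| twists s_1 s_2 ... s_(p-1) adds (p-1) crossings.
  Crossings = p^2 * c(K) + (p-1)*|q|
Step 2: = 6^2 * 4 + (6-1)*17
Step 3: = 36*4 + 5*17
Step 4: = 144 + 85 = 229

229


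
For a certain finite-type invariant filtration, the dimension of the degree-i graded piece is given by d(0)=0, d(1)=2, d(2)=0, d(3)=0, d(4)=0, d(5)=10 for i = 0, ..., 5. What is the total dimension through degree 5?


Total dimension = d(0) + d(1) + ... + d(5)
= 0 + 2 + 0 + 0 + 0 + 10
= 12

12


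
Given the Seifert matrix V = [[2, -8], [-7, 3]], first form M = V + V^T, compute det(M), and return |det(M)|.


Step 1: Form V + V^T where V = [[2, -8], [-7, 3]]
  V^T = [[2, -7], [-8, 3]]
  V + V^T = [[4, -15], [-15, 6]]
Step 2: det(V + V^T) = 4*6 - (-15)*(-15)
  = 24 - 225 = -201
Step 3: Knot determinant = |det(V + V^T)| = |-201| = 201

201


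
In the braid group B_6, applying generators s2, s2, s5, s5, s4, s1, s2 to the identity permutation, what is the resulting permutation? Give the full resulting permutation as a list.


Starting with identity [1, 2, 3, 4, 5, 6].
Apply generators in sequence:
  After s2: [1, 3, 2, 4, 5, 6]
  After s2: [1, 2, 3, 4, 5, 6]
  After s5: [1, 2, 3, 4, 6, 5]
  After s5: [1, 2, 3, 4, 5, 6]
  After s4: [1, 2, 3, 5, 4, 6]
  After s1: [2, 1, 3, 5, 4, 6]
  After s2: [2, 3, 1, 5, 4, 6]
Final permutation: [2, 3, 1, 5, 4, 6]

[2, 3, 1, 5, 4, 6]


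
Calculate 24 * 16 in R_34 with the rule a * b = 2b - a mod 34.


24 * 16 = 2*16 - 24 mod 34
= 32 - 24 mod 34
= 8 mod 34 = 8

8


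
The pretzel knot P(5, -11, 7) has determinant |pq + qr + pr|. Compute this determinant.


Step 1: Compute pq + qr + pr.
pq = 5*(-11) = -55
qr = (-11)*7 = -77
pr = 5*7 = 35
pq + qr + pr = -55 + (-77) + 35 = -97
Step 2: Take absolute value.
det(P(5,-11,7)) = |-97| = 97

97


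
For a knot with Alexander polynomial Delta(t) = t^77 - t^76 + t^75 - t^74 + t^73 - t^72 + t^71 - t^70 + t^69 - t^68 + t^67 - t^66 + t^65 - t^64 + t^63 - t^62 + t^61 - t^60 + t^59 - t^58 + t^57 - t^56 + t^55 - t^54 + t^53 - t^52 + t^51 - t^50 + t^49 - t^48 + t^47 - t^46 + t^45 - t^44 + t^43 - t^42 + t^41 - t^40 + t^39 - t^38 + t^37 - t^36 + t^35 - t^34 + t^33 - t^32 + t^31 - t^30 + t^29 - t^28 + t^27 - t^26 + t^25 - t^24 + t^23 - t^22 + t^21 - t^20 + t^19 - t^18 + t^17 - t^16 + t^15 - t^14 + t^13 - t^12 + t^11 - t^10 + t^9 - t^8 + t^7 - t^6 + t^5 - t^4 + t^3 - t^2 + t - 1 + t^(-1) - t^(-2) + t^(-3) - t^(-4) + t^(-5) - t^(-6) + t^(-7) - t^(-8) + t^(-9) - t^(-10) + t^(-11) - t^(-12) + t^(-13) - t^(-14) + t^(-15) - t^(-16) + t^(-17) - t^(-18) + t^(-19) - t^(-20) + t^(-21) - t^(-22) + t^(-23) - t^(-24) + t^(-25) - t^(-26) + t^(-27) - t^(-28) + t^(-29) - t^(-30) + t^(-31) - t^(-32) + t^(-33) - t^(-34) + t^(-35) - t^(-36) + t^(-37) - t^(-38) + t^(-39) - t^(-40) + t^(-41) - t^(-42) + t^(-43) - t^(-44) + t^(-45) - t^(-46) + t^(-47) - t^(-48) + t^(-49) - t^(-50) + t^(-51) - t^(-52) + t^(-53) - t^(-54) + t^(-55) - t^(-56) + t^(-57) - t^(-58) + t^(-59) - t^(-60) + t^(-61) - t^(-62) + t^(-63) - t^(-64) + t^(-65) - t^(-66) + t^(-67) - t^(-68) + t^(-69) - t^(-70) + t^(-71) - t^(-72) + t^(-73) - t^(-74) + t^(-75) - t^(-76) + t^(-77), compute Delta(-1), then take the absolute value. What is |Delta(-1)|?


Step 1: The polynomial has 155 terms with alternating signs, exponents from 77 down to -77.
Step 2: Substitute t = -1. The i-th term has coefficient (-1)^i and exponent (m-i),
  so its value is (-1)^i * (-1)^(m-i) = (-1)^m = -1 for every i.
Step 3: All 155 terms equal -1, so Delta(-1) = 155 * (-1) = -155
Step 4: |Delta(-1)| = 155

155


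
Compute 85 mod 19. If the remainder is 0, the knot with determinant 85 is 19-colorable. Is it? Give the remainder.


Step 1: A knot is p-colorable if and only if p divides its determinant.
Step 2: Compute 85 mod 19.
85 = 4 * 19 + 9
Step 3: 85 mod 19 = 9
Step 4: The knot is 19-colorable: no

9


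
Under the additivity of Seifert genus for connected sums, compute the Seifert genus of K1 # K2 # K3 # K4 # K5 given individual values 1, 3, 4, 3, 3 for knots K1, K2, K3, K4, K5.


The Seifert genus is additive under connected sum.
Seifert genus(K1 # K2 # K3 # K4 # K5) = (1) + (3) + (4) + (3) + (3)
= 14

14


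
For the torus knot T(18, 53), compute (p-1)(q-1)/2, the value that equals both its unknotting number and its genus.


For a torus knot T(p,q), both the unknotting number and genus equal (p-1)(q-1)/2.
= (18-1)(53-1)/2
= 17*52/2
= 884/2 = 442

442


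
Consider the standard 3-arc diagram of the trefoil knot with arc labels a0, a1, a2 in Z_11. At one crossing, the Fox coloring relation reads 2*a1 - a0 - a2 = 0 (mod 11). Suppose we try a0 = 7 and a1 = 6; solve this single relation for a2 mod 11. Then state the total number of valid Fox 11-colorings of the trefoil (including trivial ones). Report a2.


Step 1: Apply the given crossing relation 2*a1 - a0 - a2 = 0 (mod 11).
  a2 = 2*a1 - a0 mod 11
  a2 = 2*6 - 7 mod 11
  a2 = 12 - 7 mod 11
  a2 = 5 mod 11 = 5
Step 2: The trefoil has determinant 3.
  Number of Fox p-colorings (p prime) is p^2 if p = 3, else p.
  Since 11 does not divide 3, only trivial (constant) colorings exist.
  (So the trial a0 = 7, a1 = 6 with a0 != a1 does NOT extend to a valid coloring of the whole trefoil: the other two crossing relations require 3*(a1 - a0) = 0 (mod 11), which fails.)
  Total colorings = 11
Step 3: a2 = 5, total Fox 11-colorings = 11

5


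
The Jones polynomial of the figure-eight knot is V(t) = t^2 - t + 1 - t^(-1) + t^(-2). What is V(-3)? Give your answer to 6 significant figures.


Substituting t = -3 into V(t) = t^2 - t + 1 - t^(-1) + t^(-2):
  (+)t^(2) = 9
  (-)t^(1) = 3
  (+)t^(0) = 1
  (-)t^(-1) = 0.333333
  (+)t^(-2) = 0.111111
Sum = (9) + (3) + (1) + (0.333333) + (0.111111)
= 13.44444444
Rounded to 6 significant figures: 13.4444

13.4444


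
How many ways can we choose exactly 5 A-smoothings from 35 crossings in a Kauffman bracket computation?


We choose which 5 of 35 crossings get A-smoothings.
C(35, 5) = 35! / (5! * 30!)
= 324632

324632


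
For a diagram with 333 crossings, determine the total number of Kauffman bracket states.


Each crossing contributes 2 choices (A-smoothing or B-smoothing).
Total states = 2^333 = 17498005798264095394980017816940970922825355447145699491406164851279623993595007385788105416184430592

17498005798264095394980017816940970922825355447145699491406164851279623993595007385788105416184430592


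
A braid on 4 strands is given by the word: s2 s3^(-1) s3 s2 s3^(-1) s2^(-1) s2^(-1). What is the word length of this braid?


The word length counts the number of generators (including inverses).
Listing each generator: s2, s3^(-1), s3, s2, s3^(-1), s2^(-1), s2^(-1)
There are 7 generators in this braid word.

7


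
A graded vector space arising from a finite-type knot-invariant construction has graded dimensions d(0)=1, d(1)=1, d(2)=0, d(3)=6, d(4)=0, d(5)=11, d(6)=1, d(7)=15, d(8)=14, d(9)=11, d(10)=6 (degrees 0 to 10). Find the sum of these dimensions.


Total dimension = d(0) + d(1) + ... + d(10)
= 1 + 1 + 0 + 6 + 0 + 11 + 1 + 15 + 14 + 11 + 6
= 66

66


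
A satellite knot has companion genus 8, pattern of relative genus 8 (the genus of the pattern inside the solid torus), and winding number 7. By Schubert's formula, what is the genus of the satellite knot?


Schubert: g(satellite) = g_rel(pattern) + |winding| * g(companion),
where g_rel(pattern) is the genus of the pattern relative to the solid torus.
= 8 + 7 * 8
= 8 + 56 = 64

64


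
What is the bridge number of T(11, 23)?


The bridge number of T(p,q) is min(p,q).
min(11, 23) = 11

11


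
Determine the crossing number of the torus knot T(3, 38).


For a torus knot T(p, q) with gcd(p,q)=1,
the crossing number is min(p*(q-1), q*(p-1)).
p*(q-1) = 3*37 = 111
q*(p-1) = 38*2 = 76
min(111, 76) = 76

76


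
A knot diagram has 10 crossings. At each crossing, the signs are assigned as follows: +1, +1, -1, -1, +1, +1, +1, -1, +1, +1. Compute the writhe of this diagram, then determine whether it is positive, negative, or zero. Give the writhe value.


Step 1: Count positive crossings (+1).
Positive crossings: 7
Step 2: Count negative crossings (-1).
Negative crossings: 3
Step 3: Writhe = (positive) - (negative)
w = 7 - 3 = 4
Step 4: |w| = 4, and w is positive

4


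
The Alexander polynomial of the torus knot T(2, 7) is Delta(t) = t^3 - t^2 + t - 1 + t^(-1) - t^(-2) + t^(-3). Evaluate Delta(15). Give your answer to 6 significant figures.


Substituting t = 15 into Delta(t) = t^3 - t^2 + t - 1 + t^(-1) - t^(-2) + t^(-3):
Term values: (3375) + (-225) + (15) + (-1) + (0.0666667) + (-0.00444444) + (0.000296296)
Sum = 3164.062519
Rounded to 6 significant figures: 3164.06

3164.06


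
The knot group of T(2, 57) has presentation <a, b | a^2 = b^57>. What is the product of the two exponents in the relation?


The relation is a^2 = b^57.
Product of exponents = 2 * 57
= 114

114


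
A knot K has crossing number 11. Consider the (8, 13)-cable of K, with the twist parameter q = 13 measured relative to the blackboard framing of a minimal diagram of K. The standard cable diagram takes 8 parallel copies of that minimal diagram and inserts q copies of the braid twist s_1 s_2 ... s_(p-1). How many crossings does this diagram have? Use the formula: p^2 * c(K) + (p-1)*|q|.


Step 1: Each of the c(K) crossings of the companion diagram becomes p*p = p^2 crossings among the p parallel strands, and each of the |q| twists s_1 s_2 ... s_(p-1) adds (p-1) crossings.
  Crossings = p^2 * c(K) + (p-1)*|q|
Step 2: = 8^2 * 11 + (8-1)*13
Step 3: = 64*11 + 7*13
Step 4: = 704 + 91 = 795

795


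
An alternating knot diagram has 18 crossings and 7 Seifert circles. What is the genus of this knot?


For alternating knots, g = (c - s + 1)/2.
= (18 - 7 + 1)/2
= 12/2 = 6

6


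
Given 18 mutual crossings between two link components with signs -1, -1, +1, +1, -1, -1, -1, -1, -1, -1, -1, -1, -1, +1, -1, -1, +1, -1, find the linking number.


Step 1: Count positive crossings: 4
Step 2: Count negative crossings: 14
Step 3: Sum of signs = 4 - 14 = -10
Step 4: Linking number = sum/2 = -10/2 = -5

-5


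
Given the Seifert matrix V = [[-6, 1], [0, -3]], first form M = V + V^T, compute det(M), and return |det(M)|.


Step 1: Form V + V^T where V = [[-6, 1], [0, -3]]
  V^T = [[-6, 0], [1, -3]]
  V + V^T = [[-12, 1], [1, -6]]
Step 2: det(V + V^T) = (-12)*(-6) - 1*1
  = 72 - 1 = 71
Step 3: Knot determinant = |det(V + V^T)| = |71| = 71

71


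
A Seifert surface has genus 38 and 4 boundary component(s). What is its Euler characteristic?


chi = 2 - 2g - b
= 2 - 2*38 - 4
= 2 - 76 - 4 = -78

-78


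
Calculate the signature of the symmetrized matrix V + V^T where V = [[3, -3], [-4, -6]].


Step 1: V + V^T = [[6, -7], [-7, -12]]
Step 2: trace = -6, det = -121
Step 3: Discriminant = (-6)^2 - 4*(-121) = 520
Step 4: Eigenvalues: 8.40175, -14.4018
Step 5: Signature = (# positive eigenvalues) - (# negative eigenvalues) = 0

0


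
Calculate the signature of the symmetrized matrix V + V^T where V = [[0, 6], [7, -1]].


Step 1: V + V^T = [[0, 13], [13, -2]]
Step 2: trace = -2, det = -169
Step 3: Discriminant = (-2)^2 - 4*(-169) = 680
Step 4: Eigenvalues: 12.0384, -14.0384
Step 5: Signature = (# positive eigenvalues) - (# negative eigenvalues) = 0

0


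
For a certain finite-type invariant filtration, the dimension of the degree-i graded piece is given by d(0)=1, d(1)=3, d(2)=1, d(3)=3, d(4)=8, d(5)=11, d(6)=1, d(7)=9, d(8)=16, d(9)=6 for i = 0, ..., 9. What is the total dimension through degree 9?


Total dimension = d(0) + d(1) + ... + d(9)
= 1 + 3 + 1 + 3 + 8 + 11 + 1 + 9 + 16 + 6
= 59

59


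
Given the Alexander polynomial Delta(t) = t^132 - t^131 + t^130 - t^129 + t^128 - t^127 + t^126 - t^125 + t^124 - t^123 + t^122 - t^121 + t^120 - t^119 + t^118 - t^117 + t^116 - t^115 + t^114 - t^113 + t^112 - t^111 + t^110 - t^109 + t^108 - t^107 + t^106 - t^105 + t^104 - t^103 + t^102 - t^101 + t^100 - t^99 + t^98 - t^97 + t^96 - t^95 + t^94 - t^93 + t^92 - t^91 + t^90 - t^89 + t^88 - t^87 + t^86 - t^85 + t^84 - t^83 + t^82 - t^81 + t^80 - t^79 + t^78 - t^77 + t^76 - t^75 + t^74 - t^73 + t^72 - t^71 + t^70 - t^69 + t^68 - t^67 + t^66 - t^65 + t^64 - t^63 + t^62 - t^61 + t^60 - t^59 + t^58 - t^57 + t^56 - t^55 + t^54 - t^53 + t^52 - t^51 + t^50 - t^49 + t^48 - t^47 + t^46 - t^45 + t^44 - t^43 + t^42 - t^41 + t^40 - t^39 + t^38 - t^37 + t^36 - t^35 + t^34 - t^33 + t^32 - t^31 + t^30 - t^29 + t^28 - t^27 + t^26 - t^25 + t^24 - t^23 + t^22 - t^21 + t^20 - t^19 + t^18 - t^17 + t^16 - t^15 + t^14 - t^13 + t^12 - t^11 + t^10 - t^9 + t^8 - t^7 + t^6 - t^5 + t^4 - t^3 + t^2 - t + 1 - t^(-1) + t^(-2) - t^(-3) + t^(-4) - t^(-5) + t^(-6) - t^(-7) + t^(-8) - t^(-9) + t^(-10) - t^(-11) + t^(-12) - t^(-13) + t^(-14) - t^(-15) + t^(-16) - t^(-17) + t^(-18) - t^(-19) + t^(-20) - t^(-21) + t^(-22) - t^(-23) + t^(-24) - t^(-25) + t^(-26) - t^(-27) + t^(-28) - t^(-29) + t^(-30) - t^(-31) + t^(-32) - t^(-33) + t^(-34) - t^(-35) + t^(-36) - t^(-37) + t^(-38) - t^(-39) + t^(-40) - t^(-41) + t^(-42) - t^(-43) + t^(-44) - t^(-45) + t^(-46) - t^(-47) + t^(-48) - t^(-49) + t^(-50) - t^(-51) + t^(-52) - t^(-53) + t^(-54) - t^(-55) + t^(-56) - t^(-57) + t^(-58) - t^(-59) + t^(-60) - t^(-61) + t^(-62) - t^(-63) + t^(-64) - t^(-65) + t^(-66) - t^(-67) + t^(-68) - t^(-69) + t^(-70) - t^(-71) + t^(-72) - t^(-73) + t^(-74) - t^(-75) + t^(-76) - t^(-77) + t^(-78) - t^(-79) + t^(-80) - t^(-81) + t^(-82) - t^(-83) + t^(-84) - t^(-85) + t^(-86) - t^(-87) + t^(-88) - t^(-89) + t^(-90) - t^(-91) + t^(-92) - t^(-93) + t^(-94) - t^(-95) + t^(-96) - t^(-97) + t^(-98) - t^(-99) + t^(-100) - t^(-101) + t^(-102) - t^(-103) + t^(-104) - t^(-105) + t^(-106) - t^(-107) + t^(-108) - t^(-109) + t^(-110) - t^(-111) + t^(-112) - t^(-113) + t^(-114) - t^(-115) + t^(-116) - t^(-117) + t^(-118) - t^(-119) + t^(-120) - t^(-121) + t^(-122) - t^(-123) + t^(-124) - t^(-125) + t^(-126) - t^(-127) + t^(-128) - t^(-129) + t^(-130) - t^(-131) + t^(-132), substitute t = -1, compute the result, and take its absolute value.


Step 1: The polynomial has 265 terms with alternating signs, exponents from 132 down to -132.
Step 2: Substitute t = -1. The i-th term has coefficient (-1)^i and exponent (m-i),
  so its value is (-1)^i * (-1)^(m-i) = (-1)^m = 1 for every i.
Step 3: All 265 terms equal 1, so Delta(-1) = 265 * (1) = 265
Step 4: |Delta(-1)| = 265

265


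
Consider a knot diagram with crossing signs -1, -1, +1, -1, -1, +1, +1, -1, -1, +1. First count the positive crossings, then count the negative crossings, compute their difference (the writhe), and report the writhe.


Step 1: Count positive crossings (+1).
Positive crossings: 4
Step 2: Count negative crossings (-1).
Negative crossings: 6
Step 3: Writhe = (positive) - (negative)
w = 4 - 6 = -2
Step 4: |w| = 2, and w is negative

-2


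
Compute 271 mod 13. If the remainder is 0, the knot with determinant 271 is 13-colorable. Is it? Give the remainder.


Step 1: A knot is p-colorable if and only if p divides its determinant.
Step 2: Compute 271 mod 13.
271 = 20 * 13 + 11
Step 3: 271 mod 13 = 11
Step 4: The knot is 13-colorable: no

11


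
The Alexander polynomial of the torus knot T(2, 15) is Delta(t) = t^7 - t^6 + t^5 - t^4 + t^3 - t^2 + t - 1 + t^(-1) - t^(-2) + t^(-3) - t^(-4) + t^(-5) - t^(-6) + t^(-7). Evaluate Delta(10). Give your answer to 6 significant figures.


Substituting t = 10 into Delta(t) = t^7 - t^6 + t^5 - t^4 + t^3 - t^2 + t - 1 + t^(-1) - t^(-2) + t^(-3) - t^(-4) + t^(-5) - t^(-6) + t^(-7):
Term values: (10000000) + (-1000000) + (100000) + (-10000) + (1000) + (-100) + (10) + (-1) + (0.1) + (-0.01) + (0.001) + (-0.0001) + (1e-05) + (-1e-06) + (1e-07)
Sum = 9090909.091
Rounded to 6 significant figures: 9.09091e+06

9.09091e+06


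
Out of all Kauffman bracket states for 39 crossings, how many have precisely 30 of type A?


We choose which 30 of 39 crossings get A-smoothings.
C(39, 30) = 39! / (30! * 9!)
= 211915132

211915132


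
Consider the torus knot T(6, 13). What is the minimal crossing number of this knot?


For a torus knot T(p, q) with gcd(p,q)=1,
the crossing number is min(p*(q-1), q*(p-1)).
p*(q-1) = 6*12 = 72
q*(p-1) = 13*5 = 65
min(72, 65) = 65

65
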